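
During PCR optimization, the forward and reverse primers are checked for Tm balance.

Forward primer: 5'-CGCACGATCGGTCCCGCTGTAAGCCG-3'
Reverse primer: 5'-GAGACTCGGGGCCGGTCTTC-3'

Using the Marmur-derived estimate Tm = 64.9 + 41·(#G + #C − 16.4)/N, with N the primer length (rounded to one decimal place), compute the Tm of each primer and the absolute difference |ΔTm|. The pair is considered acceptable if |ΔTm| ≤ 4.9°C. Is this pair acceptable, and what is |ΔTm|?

|ΔTm| = 7.4°C; the pair is not acceptable.

Forward: G+C = 18, N = 26 → Tm = 64.9 + 41·(18 − 16.4)/26 = 67.4°C.
Reverse: G+C = 14, N = 20 → Tm = 64.9 + 41·(14 − 16.4)/20 = 60.0°C.
|ΔTm| = |67.4 − 60.0| = 7.4°C, > 4.9°C.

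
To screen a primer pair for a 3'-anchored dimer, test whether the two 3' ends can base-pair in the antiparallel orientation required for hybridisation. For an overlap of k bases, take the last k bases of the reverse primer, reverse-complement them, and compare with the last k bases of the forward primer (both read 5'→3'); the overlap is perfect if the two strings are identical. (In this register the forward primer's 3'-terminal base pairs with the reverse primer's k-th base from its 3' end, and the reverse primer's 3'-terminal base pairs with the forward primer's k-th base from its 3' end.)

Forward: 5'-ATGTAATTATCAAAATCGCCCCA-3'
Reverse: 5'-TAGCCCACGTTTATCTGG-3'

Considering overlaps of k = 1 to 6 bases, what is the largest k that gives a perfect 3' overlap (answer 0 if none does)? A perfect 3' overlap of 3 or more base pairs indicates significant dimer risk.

Longest perfect overlap: 3 complementary base pairs; significant dimer risk (threshold 3).

Last 6 bases (5'→3') — forward …GCCCCA, reverse …ATCTGG.
Reverse complement of the reverse primer's last 6 bases: CCAGAT; its first k bases are the reverse complement of the reverse primer's last k bases, so a perfect k-base overlap needs the forward primer's last k bases to equal them.
Comparing (forward last k vs required): k=1: A vs C ✗; k=2: CA vs CC ✗; k=3: CCA vs CCA ✓; k=4: CCCA vs CCAG ✗; k=5: CCCCA vs CCAGA ✗; k=6: GCCCCA vs CCAGAT ✗.
Only k = 3 is perfect, so the longest perfect 3' overlap is 3.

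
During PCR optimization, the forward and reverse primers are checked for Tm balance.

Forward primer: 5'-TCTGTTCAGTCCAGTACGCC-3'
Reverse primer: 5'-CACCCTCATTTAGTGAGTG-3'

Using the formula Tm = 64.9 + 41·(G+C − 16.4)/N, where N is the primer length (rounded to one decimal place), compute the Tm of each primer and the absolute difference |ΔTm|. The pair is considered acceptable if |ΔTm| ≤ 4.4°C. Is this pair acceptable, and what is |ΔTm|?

Forward: G+C = 11, N = 20 → Tm = 64.9 + 41·(11 − 16.4)/20 = 53.8°C.
Reverse: G+C = 9, N = 19 → Tm = 64.9 + 41·(9 − 16.4)/19 = 48.9°C.
|ΔTm| = |53.8 − 48.9| = 4.9°C, > 4.4°C.

|ΔTm| = 4.9°C; the pair is not acceptable.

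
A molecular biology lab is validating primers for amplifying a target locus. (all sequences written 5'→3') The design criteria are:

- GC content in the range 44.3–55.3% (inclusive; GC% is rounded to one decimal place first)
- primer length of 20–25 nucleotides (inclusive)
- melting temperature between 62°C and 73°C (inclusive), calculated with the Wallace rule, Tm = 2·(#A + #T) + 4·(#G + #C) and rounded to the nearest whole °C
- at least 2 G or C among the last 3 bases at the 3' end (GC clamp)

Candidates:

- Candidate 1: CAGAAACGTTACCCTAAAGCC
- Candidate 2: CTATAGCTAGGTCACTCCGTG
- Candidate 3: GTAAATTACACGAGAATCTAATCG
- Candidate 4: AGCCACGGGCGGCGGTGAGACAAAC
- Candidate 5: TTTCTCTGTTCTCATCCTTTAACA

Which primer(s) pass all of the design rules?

Candidate 1 and Candidate 2.

Candidate 1 (21 nt, A=8 T=3 G=3 C=7): GC 10/21 = 47.6% ✓; length 21 ✓; Tm = 2·11 + 4·10 = 62°C ✓; 3' end GCC has 3 G/C ✓ — passes.
Candidate 2 (21 nt, A=4 T=6 G=5 C=6): GC 11/21 = 52.4% ✓; length 21 ✓; Tm = 2·10 + 4·11 = 64°C ✓; 3' end GTG has 2 G/C ✓ — passes.
Candidate 3 (24 nt, A=10 T=6 G=4 C=4): GC 8/24 = 33.3%, outside 44.3–55.3% ✗; length 24 ✓; Tm = 2·16 + 4·8 = 64°C ✓; 3' end TCG has 2 G/C ✓ — fails.
Candidate 4 (25 nt, A=7 T=1 G=10 C=7): GC 17/25 = 68.0%, outside 44.3–55.3% ✗; length 25 ✓; Tm = 2·8 + 4·17 = 84°C, outside 62–73°C ✗; 3' end AAC has 1 G/C, need ≥2 ✗ — fails.
Candidate 5 (24 nt, A=4 T=12 G=1 C=7): GC 8/24 = 33.3%, outside 44.3–55.3% ✗; length 24 ✓; Tm = 2·16 + 4·8 = 64°C ✓; 3' end ACA has 1 G/C, need ≥2 ✗ — fails.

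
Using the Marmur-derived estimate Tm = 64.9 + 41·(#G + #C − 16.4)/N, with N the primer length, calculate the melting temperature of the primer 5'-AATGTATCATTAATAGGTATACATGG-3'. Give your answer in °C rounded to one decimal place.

50.1°C

Base counts: A=10, T=9, G=5, C=2; G+C = 7, N = 26.
Tm = 64.9 + 41·(7 − 16.4)/26 = 64.9 + -385.40/26 = 50.1°C.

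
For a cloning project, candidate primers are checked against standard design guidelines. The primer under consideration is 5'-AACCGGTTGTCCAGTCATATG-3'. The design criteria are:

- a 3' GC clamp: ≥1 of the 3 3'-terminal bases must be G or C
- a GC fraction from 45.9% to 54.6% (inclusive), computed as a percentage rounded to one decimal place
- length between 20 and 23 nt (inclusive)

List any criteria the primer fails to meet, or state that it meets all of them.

Meets all criteria.

Base counts: A=5, T=6, G=5, C=5 (length 21).
GC clamp: 3' end ATG has 1 G/C ✓
GC content: GC 10/21 = 47.6% ✓
length: length 21 ✓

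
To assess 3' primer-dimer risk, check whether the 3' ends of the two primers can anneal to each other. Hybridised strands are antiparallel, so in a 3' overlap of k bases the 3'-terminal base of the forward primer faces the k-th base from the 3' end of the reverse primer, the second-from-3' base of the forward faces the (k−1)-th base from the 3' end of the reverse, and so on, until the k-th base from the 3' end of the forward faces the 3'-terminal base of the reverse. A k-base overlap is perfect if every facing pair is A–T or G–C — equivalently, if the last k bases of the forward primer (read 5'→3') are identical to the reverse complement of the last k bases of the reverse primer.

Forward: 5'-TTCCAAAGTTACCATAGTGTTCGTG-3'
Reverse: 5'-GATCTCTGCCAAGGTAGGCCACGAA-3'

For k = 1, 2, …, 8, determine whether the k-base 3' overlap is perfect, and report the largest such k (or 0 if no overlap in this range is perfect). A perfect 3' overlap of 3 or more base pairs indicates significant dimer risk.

Longest perfect overlap: 6 complementary base pairs; significant dimer risk (threshold 3).

Last 8 bases (5'→3') — forward …TGTTCGTG, reverse …GCCACGAA.
Reverse complement of the reverse primer's last 8 bases: TTCGTGGC; its first k bases are the reverse complement of the reverse primer's last k bases, so a perfect k-base overlap needs the forward primer's last k bases to equal them.
Comparing (forward last k vs required): k=1: G vs T ✗; k=2: TG vs TT ✗; k=3: GTG vs TTC ✗; k=4: CGTG vs TTCG ✗; k=5: TCGTG vs TTCGT ✗; k=6: TTCGTG vs TTCGTG ✓; k=7: GTTCGTG vs TTCGTGG ✗; k=8: TGTTCGTG vs TTCGTGGC ✗.
Only k = 6 is perfect, so the longest perfect 3' overlap is 6.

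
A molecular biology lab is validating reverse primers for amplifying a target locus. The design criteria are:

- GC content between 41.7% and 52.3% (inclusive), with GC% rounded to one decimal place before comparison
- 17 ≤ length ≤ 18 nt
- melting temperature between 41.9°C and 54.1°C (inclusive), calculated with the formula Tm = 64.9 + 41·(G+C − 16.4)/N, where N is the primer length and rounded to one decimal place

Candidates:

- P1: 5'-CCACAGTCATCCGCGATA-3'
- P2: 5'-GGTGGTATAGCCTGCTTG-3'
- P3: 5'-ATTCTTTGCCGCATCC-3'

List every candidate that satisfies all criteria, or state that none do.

None of the candidates satisfy all criteria.

P1 (18 nt, A=5 T=3 G=3 C=7): GC 10/18 = 55.6%, outside 41.7–52.3% ✗; length 18 ✓; Tm = 64.9 + 41·(10 − 16.4)/18 = 50.3°C ✓ — fails.
P2 (18 nt, A=2 T=6 G=7 C=3): GC 10/18 = 55.6%, outside 41.7–52.3% ✗; length 18 ✓; Tm = 64.9 + 41·(10 − 16.4)/18 = 50.3°C ✓ — fails.
P3 (16 nt, A=2 T=6 G=2 C=6): GC 8/16 = 50.0% ✓; length 16, outside 17–18 ✗; Tm = 64.9 + 41·(8 − 16.4)/16 = 43.4°C ✓ — fails.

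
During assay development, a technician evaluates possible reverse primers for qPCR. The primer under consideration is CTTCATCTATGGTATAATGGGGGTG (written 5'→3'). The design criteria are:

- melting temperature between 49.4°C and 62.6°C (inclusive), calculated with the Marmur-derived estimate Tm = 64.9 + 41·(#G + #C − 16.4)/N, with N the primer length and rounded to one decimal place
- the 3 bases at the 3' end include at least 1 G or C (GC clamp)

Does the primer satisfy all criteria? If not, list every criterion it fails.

Base counts: A=5, T=9, G=8, C=3 (length 25).
Tm: Tm = 64.9 + 41·(11 − 16.4)/25 = 56.0°C ✓
GC clamp: 3' end GTG has 2 G/C ✓

Meets all criteria.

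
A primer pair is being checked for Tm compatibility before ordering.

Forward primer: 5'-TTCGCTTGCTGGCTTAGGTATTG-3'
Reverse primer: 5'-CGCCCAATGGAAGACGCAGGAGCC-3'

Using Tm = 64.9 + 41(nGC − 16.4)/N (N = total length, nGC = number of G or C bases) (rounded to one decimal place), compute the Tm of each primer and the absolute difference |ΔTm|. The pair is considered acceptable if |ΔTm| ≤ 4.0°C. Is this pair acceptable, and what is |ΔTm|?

Forward: G+C = 11, N = 23 → Tm = 64.9 + 41·(11 − 16.4)/23 = 55.3°C.
Reverse: G+C = 16, N = 24 → Tm = 64.9 + 41·(16 − 16.4)/24 = 64.2°C.
|ΔTm| = |55.3 − 64.2| = 8.9°C, > 4.0°C.

|ΔTm| = 8.9°C; the pair is not acceptable.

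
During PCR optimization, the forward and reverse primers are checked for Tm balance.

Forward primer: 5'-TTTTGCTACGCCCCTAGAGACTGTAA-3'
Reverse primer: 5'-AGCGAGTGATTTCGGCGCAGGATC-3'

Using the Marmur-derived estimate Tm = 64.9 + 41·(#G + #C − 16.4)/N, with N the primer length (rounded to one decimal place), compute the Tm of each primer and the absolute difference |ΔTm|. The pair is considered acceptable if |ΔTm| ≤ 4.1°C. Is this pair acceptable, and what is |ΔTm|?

|ΔTm| = 2.8°C; the pair is acceptable.

Forward: G+C = 12, N = 26 → Tm = 64.9 + 41·(12 − 16.4)/26 = 58.0°C.
Reverse: G+C = 14, N = 24 → Tm = 64.9 + 41·(14 − 16.4)/24 = 60.8°C.
|ΔTm| = |58.0 − 60.8| = 2.8°C, ≤ 4.1°C.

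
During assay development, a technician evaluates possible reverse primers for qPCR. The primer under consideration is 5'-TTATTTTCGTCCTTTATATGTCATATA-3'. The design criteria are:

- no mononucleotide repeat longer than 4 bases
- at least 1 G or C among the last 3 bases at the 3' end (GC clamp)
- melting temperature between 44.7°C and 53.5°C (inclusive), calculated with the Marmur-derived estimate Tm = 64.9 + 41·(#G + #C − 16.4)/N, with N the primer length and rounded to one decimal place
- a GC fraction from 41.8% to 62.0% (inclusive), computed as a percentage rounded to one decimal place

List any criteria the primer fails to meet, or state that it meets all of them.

Base counts: A=6, T=15, G=2, C=4 (length 27).
homopolymer run: longest run = 4 ✓
GC clamp: 3' end ATA has 0 G/C, need ≥1 ✗
Tm: Tm = 64.9 + 41·(6 − 16.4)/27 = 49.1°C ✓
GC content: GC 6/27 = 22.2%, outside 41.8–62.0% ✗

Fails: GC clamp, GC content.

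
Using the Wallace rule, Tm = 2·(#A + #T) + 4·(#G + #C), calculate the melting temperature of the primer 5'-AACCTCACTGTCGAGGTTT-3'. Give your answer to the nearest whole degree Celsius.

Base counts: A=4, T=6, G=4, C=5 (length 19).
Tm = 2·(4+6) + 4·(4+5) = 2·10 + 4·9 = 20 + 36 = 56°C.

56°C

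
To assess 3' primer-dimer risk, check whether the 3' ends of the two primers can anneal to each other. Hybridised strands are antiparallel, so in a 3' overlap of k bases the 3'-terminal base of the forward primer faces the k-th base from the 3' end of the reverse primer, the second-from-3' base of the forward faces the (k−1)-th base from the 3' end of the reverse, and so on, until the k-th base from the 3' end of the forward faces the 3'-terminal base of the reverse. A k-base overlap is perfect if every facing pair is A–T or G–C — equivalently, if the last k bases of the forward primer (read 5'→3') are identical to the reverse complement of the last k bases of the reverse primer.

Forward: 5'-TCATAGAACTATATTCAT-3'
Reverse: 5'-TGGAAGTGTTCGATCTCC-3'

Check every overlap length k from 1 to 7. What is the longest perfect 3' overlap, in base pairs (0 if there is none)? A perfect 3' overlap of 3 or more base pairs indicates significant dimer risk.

Last 7 bases (5'→3') — forward …TATTCAT, reverse …GATCTCC.
Reverse complement of the reverse primer's last 7 bases: GGAGATC; its first k bases are the reverse complement of the reverse primer's last k bases, so a perfect k-base overlap needs the forward primer's last k bases to equal them.
Comparing (forward last k vs required): k=1: T vs G ✗; k=2: AT vs GG ✗; k=3: CAT vs GGA ✗; k=4: TCAT vs GGAG ✗; k=5: TTCAT vs GGAGA ✗; k=6: ATTCAT vs GGAGAT ✗; k=7: TATTCAT vs GGAGATC ✗.
No overlap length from 1 to 7 is perfect, so the longest perfect 3' overlap is 0.

Longest perfect overlap: 0 complementary base pairs; below the dimer-risk threshold (threshold 3).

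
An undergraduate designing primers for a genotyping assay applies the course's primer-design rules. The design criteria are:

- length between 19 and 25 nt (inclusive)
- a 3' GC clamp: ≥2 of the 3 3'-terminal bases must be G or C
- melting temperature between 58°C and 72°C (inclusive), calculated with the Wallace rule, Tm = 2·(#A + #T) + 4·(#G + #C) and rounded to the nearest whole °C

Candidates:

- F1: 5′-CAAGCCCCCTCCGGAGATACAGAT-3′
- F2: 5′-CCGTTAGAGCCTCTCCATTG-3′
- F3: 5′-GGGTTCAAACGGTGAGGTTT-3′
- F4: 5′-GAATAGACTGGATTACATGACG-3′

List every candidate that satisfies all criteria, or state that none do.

F1 (24 nt, A=7 T=3 G=5 C=9): length 24 ✓; 3' end GAT has 1 G/C, need ≥2 ✗; Tm = 2·10 + 4·14 = 76°C, outside 58–72°C ✗ — fails.
F2 (20 nt, A=3 T=6 G=4 C=7): length 20 ✓; 3' end TTG has 1 G/C, need ≥2 ✗; Tm = 2·9 + 4·11 = 62°C ✓ — fails.
F3 (20 nt, A=4 T=6 G=8 C=2): length 20 ✓; 3' end TTT has 0 G/C, need ≥2 ✗; Tm = 2·10 + 4·10 = 60°C ✓ — fails.
F4 (22 nt, A=8 T=5 G=6 C=3): length 22 ✓; 3' end ACG has 2 G/C ✓; Tm = 2·13 + 4·9 = 62°C ✓ — passes.

F4 only.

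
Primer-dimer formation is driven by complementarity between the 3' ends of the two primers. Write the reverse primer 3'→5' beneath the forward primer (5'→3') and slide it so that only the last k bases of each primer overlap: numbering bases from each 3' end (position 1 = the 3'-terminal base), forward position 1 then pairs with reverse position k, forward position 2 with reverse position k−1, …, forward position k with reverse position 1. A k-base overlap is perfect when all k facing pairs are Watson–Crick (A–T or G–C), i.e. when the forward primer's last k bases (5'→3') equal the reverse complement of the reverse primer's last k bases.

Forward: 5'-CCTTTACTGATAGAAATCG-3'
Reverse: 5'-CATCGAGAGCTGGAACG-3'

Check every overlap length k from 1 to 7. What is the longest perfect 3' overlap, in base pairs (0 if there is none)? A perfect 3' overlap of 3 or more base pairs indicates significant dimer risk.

Last 7 bases (5'→3') — forward …GAAATCG, reverse …TGGAACG.
Reverse complement of the reverse primer's last 7 bases: CGTTCCA; its first k bases are the reverse complement of the reverse primer's last k bases, so a perfect k-base overlap needs the forward primer's last k bases to equal them.
Comparing (forward last k vs required): k=1: G vs C ✗; k=2: CG vs CG ✓; k=3: TCG vs CGT ✗; k=4: ATCG vs CGTT ✗; k=5: AATCG vs CGTTC ✗; k=6: AAATCG vs CGTTCC ✗; k=7: GAAATCG vs CGTTCCA ✗.
Only k = 2 is perfect, so the longest perfect 3' overlap is 2.

Longest perfect overlap: 2 complementary base pairs; below the dimer-risk threshold (threshold 3).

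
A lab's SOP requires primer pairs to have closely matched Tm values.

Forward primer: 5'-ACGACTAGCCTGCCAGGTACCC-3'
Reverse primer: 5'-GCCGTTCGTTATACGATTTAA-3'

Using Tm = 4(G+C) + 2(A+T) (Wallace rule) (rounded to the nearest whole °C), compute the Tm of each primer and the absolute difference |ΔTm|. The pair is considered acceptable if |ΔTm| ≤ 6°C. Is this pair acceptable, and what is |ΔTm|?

Forward: A=5 T=3 G=5 C=9 → Tm = 2·8 + 4·14 = 72°C.
Reverse: A=5 T=8 G=4 C=4 → Tm = 2·13 + 4·8 = 58°C.
|ΔTm| = |72 − 58| = 14°C, > 6°C.

|ΔTm| = 14°C; the pair is not acceptable.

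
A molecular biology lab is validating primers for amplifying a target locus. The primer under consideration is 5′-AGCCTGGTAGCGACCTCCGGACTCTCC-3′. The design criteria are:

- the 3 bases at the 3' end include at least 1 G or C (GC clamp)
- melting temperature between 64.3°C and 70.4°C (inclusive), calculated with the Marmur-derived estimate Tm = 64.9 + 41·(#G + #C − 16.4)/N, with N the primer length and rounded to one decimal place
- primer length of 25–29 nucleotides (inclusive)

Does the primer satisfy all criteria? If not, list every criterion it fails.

Base counts: A=4, T=5, G=7, C=11 (length 27).
GC clamp: 3' end TCC has 2 G/C ✓
Tm: Tm = 64.9 + 41·(18 − 16.4)/27 = 67.3°C ✓
length: length 27 ✓

Meets all criteria.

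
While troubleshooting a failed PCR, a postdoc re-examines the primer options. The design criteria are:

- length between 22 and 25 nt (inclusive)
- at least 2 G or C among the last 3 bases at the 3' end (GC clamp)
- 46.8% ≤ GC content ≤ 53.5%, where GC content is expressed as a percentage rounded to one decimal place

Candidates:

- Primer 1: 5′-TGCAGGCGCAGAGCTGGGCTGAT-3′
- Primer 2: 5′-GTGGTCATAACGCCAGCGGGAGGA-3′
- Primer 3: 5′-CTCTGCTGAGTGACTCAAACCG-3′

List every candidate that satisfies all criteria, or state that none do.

Primer 1 (23 nt, A=4 T=4 G=10 C=5): length 23 ✓; 3' end GAT has 1 G/C, need ≥2 ✗; GC 15/23 = 65.2%, outside 46.8–53.5% ✗ — fails.
Primer 2 (24 nt, A=6 T=3 G=10 C=5): length 24 ✓; 3' end GGA has 2 G/C ✓; GC 15/24 = 62.5%, outside 46.8–53.5% ✗ — fails.
Primer 3 (22 nt, A=5 T=5 G=5 C=7): length 22 ✓; 3' end CCG has 3 G/C ✓; GC 12/22 = 54.5%, outside 46.8–53.5% ✗ — fails.

None of the candidates satisfy all criteria.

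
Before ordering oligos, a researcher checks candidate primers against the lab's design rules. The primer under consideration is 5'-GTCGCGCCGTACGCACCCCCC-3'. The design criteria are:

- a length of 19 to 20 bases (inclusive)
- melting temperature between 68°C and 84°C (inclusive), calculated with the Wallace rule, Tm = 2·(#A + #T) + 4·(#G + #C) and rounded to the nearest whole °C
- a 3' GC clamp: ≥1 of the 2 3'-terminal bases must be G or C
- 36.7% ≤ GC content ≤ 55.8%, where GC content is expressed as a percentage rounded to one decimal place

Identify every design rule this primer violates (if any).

Base counts: A=2, T=2, G=5, C=12 (length 21).
length: length 21, outside 19–20 ✗
Tm: Tm = 2·4 + 4·17 = 76°C ✓
GC clamp: 3' end CC has 2 G/C ✓
GC content: GC 17/21 = 81.0%, outside 36.7–55.8% ✗

Fails: length, GC content.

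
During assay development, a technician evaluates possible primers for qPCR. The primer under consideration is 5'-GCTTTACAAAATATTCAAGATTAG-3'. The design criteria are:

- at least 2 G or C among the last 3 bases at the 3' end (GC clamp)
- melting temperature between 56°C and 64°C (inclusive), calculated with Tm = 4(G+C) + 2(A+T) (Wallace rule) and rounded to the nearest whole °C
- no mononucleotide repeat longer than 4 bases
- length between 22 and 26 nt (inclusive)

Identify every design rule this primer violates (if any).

Base counts: A=10, T=8, G=3, C=3 (length 24).
GC clamp: 3' end TAG has 1 G/C, need ≥2 ✗
Tm: Tm = 2·18 + 4·6 = 60°C ✓
homopolymer run: longest run = 4 ✓
length: length 24 ✓

Fails: GC clamp.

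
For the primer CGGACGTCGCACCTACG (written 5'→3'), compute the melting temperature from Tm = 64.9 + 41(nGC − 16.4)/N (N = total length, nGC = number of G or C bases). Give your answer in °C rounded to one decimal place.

54.3°C

Base counts: A=3, T=2, G=5, C=7; G+C = 12, N = 17.
Tm = 64.9 + 41·(12 − 16.4)/17 = 64.9 + -180.40/17 = 54.3°C.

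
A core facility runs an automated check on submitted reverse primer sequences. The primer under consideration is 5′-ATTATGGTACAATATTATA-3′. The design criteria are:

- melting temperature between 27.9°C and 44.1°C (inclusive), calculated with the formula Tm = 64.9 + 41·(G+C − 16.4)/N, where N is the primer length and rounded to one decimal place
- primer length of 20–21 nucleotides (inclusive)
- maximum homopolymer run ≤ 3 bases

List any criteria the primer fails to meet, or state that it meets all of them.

Base counts: A=8, T=8, G=2, C=1 (length 19).
Tm: Tm = 64.9 + 41·(3 − 16.4)/19 = 36.0°C ✓
length: length 19, outside 20–21 ✗
homopolymer run: longest run = 2 ✓

Fails: length.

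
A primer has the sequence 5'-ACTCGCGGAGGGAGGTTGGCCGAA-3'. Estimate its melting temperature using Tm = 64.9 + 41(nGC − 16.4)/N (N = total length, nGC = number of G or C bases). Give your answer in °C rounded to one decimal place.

Base counts: A=5, T=3, G=11, C=5; G+C = 16, N = 24.
Tm = 64.9 + 41·(16 − 16.4)/24 = 64.9 + -16.40/24 = 64.2°C.

64.2°C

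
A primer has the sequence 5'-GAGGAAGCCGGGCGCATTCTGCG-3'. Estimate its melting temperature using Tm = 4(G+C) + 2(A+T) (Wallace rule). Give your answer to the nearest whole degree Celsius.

78°C

Base counts: A=4, T=3, G=10, C=6 (length 23).
Tm = 2·(4+3) + 4·(10+6) = 2·7 + 4·16 = 14 + 64 = 78°C.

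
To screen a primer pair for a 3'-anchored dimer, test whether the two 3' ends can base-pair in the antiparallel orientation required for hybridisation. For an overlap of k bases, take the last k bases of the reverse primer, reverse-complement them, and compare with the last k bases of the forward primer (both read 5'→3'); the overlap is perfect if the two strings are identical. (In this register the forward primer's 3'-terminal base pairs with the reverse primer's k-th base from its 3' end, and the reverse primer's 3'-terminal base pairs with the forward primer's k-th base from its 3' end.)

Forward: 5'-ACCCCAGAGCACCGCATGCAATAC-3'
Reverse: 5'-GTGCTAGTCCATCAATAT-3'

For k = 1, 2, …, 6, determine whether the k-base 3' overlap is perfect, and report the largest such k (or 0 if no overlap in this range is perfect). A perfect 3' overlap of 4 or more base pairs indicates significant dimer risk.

Last 6 bases (5'→3') — forward …CAATAC, reverse …CAATAT.
Reverse complement of the reverse primer's last 6 bases: ATATTG; its first k bases are the reverse complement of the reverse primer's last k bases, so a perfect k-base overlap needs the forward primer's last k bases to equal them.
Comparing (forward last k vs required): k=1: C vs A ✗; k=2: AC vs AT ✗; k=3: TAC vs ATA ✗; k=4: ATAC vs ATAT ✗; k=5: AATAC vs ATATT ✗; k=6: CAATAC vs ATATTG ✗.
No overlap length from 1 to 6 is perfect, so the longest perfect 3' overlap is 0.

Longest perfect overlap: 0 complementary base pairs; below the dimer-risk threshold (threshold 4).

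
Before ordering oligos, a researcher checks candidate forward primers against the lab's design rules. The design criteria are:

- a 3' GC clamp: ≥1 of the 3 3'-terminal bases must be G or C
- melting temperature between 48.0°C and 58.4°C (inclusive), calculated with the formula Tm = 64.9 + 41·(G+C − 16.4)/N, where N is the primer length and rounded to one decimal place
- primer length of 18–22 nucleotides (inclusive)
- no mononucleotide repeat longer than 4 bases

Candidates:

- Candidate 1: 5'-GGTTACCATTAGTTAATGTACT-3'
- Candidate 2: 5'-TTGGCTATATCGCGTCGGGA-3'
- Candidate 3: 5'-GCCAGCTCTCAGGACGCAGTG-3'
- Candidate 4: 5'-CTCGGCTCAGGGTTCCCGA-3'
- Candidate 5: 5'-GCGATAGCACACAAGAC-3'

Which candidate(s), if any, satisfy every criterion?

Candidate 1 (22 nt, A=6 T=9 G=4 C=3): 3' end ACT has 1 G/C ✓; Tm = 64.9 + 41·(7 − 16.4)/22 = 47.4°C, outside 48.0–58.4°C ✗; length 22 ✓; longest run = 2 ✓ — fails.
Candidate 2 (20 nt, A=3 T=6 G=7 C=4): 3' end GGA has 2 G/C ✓; Tm = 64.9 + 41·(11 − 16.4)/20 = 53.8°C ✓; length 20 ✓; longest run = 3 ✓ — passes.
Candidate 3 (21 nt, A=4 T=3 G=7 C=7): 3' end GTG has 2 G/C ✓; Tm = 64.9 + 41·(14 − 16.4)/21 = 60.2°C, outside 48.0–58.4°C ✗; length 21 ✓; longest run = 2 ✓ — fails.
Candidate 4 (19 nt, A=2 T=4 G=6 C=7): 3' end CGA has 2 G/C ✓; Tm = 64.9 + 41·(13 − 16.4)/19 = 57.6°C ✓; length 19 ✓; longest run = 3 ✓ — passes.
Candidate 5 (17 nt, A=7 T=1 G=4 C=5): 3' end GAC has 2 G/C ✓; Tm = 64.9 + 41·(9 − 16.4)/17 = 47.1°C, outside 48.0–58.4°C ✗; length 17, outside 18–22 ✗; longest run = 2 ✓ — fails.

Candidate 2 and Candidate 4.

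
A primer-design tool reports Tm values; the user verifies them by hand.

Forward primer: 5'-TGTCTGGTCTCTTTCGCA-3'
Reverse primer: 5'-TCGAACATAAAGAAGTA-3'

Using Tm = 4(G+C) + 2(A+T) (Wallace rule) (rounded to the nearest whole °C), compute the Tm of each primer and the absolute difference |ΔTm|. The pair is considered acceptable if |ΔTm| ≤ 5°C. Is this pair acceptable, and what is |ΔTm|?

Forward: A=1 T=8 G=4 C=5 → Tm = 2·9 + 4·9 = 54°C.
Reverse: A=9 T=3 G=3 C=2 → Tm = 2·12 + 4·5 = 44°C.
|ΔTm| = |54 − 44| = 10°C, > 5°C.

|ΔTm| = 10°C; the pair is not acceptable.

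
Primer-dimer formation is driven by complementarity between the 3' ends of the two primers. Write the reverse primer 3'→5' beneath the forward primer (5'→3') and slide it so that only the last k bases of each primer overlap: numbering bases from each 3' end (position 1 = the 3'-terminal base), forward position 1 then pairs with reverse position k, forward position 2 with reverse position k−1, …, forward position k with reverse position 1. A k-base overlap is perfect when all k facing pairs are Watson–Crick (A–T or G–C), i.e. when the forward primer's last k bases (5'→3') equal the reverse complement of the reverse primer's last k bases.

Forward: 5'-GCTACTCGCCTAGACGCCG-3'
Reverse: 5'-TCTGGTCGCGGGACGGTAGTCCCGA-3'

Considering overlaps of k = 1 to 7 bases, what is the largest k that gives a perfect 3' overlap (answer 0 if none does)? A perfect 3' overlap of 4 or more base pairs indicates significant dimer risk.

Longest perfect overlap: 0 complementary base pairs; below the dimer-risk threshold (threshold 4).

Last 7 bases (5'→3') — forward …GACGCCG, reverse …GTCCCGA.
Reverse complement of the reverse primer's last 7 bases: TCGGGAC; its first k bases are the reverse complement of the reverse primer's last k bases, so a perfect k-base overlap needs the forward primer's last k bases to equal them.
Comparing (forward last k vs required): k=1: G vs T ✗; k=2: CG vs TC ✗; k=3: CCG vs TCG ✗; k=4: GCCG vs TCGG ✗; k=5: CGCCG vs TCGGG ✗; k=6: ACGCCG vs TCGGGA ✗; k=7: GACGCCG vs TCGGGAC ✗.
No overlap length from 1 to 7 is perfect, so the longest perfect 3' overlap is 0.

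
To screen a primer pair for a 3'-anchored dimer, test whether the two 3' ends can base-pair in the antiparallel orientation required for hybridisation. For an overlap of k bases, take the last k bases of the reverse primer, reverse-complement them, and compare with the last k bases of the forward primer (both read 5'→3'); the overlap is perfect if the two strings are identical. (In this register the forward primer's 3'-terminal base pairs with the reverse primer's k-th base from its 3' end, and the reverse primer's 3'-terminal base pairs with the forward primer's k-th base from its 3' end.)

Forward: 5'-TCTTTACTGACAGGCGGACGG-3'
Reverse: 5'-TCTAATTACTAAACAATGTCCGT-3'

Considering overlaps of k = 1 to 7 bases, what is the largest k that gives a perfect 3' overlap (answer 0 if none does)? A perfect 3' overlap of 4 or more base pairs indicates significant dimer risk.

Longest perfect overlap: 4 complementary base pairs; significant dimer risk (threshold 4).

Last 7 bases (5'→3') — forward …CGGACGG, reverse …TGTCCGT.
Reverse complement of the reverse primer's last 7 bases: ACGGACA; its first k bases are the reverse complement of the reverse primer's last k bases, so a perfect k-base overlap needs the forward primer's last k bases to equal them.
Comparing (forward last k vs required): k=1: G vs A ✗; k=2: GG vs AC ✗; k=3: CGG vs ACG ✗; k=4: ACGG vs ACGG ✓; k=5: GACGG vs ACGGA ✗; k=6: GGACGG vs ACGGAC ✗; k=7: CGGACGG vs ACGGACA ✗.
Only k = 4 is perfect, so the longest perfect 3' overlap is 4.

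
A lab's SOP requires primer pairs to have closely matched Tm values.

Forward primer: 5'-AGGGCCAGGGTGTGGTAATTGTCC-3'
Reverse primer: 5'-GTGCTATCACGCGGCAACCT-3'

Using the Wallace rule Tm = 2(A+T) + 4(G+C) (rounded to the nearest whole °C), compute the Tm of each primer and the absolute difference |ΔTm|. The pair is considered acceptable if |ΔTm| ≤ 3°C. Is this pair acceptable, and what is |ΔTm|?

Forward: A=4 T=6 G=10 C=4 → Tm = 2·10 + 4·14 = 76°C.
Reverse: A=4 T=4 G=5 C=7 → Tm = 2·8 + 4·12 = 64°C.
|ΔTm| = |76 − 64| = 12°C, > 3°C.

|ΔTm| = 12°C; the pair is not acceptable.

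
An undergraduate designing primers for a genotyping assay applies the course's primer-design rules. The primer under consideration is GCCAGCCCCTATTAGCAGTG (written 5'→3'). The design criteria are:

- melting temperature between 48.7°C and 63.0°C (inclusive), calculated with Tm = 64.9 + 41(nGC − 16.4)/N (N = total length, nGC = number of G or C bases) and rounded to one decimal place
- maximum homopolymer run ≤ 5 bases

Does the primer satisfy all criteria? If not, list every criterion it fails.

Base counts: A=4, T=4, G=5, C=7 (length 20).
Tm: Tm = 64.9 + 41·(12 − 16.4)/20 = 55.9°C ✓
homopolymer run: longest run = 4 ✓

Meets all criteria.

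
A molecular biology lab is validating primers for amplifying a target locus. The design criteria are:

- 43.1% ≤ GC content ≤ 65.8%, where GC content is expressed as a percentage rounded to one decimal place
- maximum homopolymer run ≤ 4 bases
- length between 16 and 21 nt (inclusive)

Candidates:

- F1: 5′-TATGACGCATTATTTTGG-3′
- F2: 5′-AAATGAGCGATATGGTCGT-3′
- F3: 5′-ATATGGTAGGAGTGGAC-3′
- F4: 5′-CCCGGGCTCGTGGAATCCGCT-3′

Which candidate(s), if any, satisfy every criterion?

F1 (18 nt, A=4 T=8 G=4 C=2): GC 6/18 = 33.3%, outside 43.1–65.8% ✗; longest run = 4 ✓; length 18 ✓ — fails.
F2 (19 nt, A=6 T=5 G=6 C=2): GC 8/19 = 42.1%, outside 43.1–65.8% ✗; longest run = 3 ✓; length 19 ✓ — fails.
F3 (17 nt, A=5 T=4 G=7 C=1): GC 8/17 = 47.1% ✓; longest run = 2 ✓; length 17 ✓ — passes.
F4 (21 nt, A=2 T=4 G=7 C=8): GC 15/21 = 71.4%, outside 43.1–65.8% ✗; longest run = 3 ✓; length 21 ✓ — fails.

F3 only.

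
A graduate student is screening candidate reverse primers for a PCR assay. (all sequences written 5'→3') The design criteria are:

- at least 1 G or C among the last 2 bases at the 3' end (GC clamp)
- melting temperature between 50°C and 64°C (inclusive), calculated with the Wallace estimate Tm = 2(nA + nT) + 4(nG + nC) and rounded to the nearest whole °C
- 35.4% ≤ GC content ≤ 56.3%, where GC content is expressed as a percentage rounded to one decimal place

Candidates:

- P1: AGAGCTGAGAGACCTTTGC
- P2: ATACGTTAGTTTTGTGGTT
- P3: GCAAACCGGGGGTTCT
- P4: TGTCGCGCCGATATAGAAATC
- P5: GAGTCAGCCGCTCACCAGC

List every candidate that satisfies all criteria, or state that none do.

P1 and P4.

P1 (19 nt, A=5 T=4 G=6 C=4): 3' end GC has 2 G/C ✓; Tm = 2·9 + 4·10 = 58°C ✓; GC 10/19 = 52.6% ✓ — passes.
P2 (19 nt, A=3 T=10 G=5 C=1): 3' end TT has 0 G/C, need ≥1 ✗; Tm = 2·13 + 4·6 = 50°C ✓; GC 6/19 = 31.6%, outside 35.4–56.3% ✗ — fails.
P3 (16 nt, A=3 T=3 G=6 C=4): 3' end CT has 1 G/C ✓; Tm = 2·6 + 4·10 = 52°C ✓; GC 10/16 = 62.5%, outside 35.4–56.3% ✗ — fails.
P4 (21 nt, A=6 T=5 G=5 C=5): 3' end TC has 1 G/C ✓; Tm = 2·11 + 4·10 = 62°C ✓; GC 10/21 = 47.6% ✓ — passes.
P5 (19 nt, A=4 T=2 G=5 C=8): 3' end GC has 2 G/C ✓; Tm = 2·6 + 4·13 = 64°C ✓; GC 13/19 = 68.4%, outside 35.4–56.3% ✗ — fails.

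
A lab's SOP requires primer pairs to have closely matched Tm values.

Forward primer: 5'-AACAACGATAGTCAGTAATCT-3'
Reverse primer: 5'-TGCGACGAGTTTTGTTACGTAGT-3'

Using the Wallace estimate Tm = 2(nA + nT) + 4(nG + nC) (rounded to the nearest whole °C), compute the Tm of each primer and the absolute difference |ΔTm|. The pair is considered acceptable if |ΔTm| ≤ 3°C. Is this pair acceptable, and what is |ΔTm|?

|ΔTm| = 10°C; the pair is not acceptable.

Forward: A=9 T=5 G=3 C=4 → Tm = 2·14 + 4·7 = 56°C.
Reverse: A=4 T=9 G=7 C=3 → Tm = 2·13 + 4·10 = 66°C.
|ΔTm| = |56 − 66| = 10°C, > 3°C.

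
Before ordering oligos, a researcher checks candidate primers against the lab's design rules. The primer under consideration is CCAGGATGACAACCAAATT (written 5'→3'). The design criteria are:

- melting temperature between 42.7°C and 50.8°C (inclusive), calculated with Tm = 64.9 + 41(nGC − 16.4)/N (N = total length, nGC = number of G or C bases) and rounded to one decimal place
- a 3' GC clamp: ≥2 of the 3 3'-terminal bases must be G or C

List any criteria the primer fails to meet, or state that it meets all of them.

Fails: GC clamp.

Base counts: A=8, T=3, G=3, C=5 (length 19).
Tm: Tm = 64.9 + 41·(8 − 16.4)/19 = 46.8°C ✓
GC clamp: 3' end ATT has 0 G/C, need ≥2 ✗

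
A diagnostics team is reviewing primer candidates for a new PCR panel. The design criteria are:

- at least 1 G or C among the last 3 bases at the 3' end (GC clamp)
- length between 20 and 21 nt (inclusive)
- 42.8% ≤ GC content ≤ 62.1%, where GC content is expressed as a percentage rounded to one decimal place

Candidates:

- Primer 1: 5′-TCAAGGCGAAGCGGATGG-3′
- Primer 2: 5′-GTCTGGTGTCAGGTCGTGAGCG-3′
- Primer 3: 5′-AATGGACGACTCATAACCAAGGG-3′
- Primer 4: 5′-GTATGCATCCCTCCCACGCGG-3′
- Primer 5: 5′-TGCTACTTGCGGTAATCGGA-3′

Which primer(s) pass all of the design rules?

Primer 5 only.

Primer 1 (18 nt, A=5 T=2 G=8 C=3): 3' end TGG has 2 G/C ✓; length 18, outside 20–21 ✗; GC 11/18 = 61.1% ✓ — fails.
Primer 2 (22 nt, A=2 T=6 G=10 C=4): 3' end GCG has 3 G/C ✓; length 22, outside 20–21 ✗; GC 14/22 = 63.6%, outside 42.8–62.1% ✗ — fails.
Primer 3 (23 nt, A=9 T=3 G=6 C=5): 3' end GGG has 3 G/C ✓; length 23, outside 20–21 ✗; GC 11/23 = 47.8% ✓ — fails.
Primer 4 (21 nt, A=3 T=4 G=5 C=9): 3' end CGG has 3 G/C ✓; length 21 ✓; GC 14/21 = 66.7%, outside 42.8–62.1% ✗ — fails.
Primer 5 (20 nt, A=4 T=6 G=6 C=4): 3' end GGA has 2 G/C ✓; length 20 ✓; GC 10/20 = 50.0% ✓ — passes.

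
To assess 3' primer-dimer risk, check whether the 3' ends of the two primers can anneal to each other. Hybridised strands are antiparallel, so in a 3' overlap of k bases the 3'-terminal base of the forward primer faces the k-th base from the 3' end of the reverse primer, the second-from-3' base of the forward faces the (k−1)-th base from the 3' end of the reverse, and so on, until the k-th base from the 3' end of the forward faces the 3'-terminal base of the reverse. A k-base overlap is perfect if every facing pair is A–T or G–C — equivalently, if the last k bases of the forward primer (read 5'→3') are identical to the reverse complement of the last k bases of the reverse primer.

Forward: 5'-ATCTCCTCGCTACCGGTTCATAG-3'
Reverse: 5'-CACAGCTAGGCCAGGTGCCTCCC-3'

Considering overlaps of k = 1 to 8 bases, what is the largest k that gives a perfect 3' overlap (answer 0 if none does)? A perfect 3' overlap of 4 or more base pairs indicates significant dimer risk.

Last 8 bases (5'→3') — forward …GTTCATAG, reverse …TGCCTCCC.
Reverse complement of the reverse primer's last 8 bases: GGGAGGCA; its first k bases are the reverse complement of the reverse primer's last k bases, so a perfect k-base overlap needs the forward primer's last k bases to equal them.
Comparing (forward last k vs required): k=1: G vs G ✓; k=2: AG vs GG ✗; k=3: TAG vs GGG ✗; k=4: ATAG vs GGGA ✗; k=5: CATAG vs GGGAG ✗; k=6: TCATAG vs GGGAGG ✗; k=7: TTCATAG vs GGGAGGC ✗; k=8: GTTCATAG vs GGGAGGCA ✗.
Only k = 1 is perfect, so the longest perfect 3' overlap is 1.

Longest perfect overlap: 1 complementary base pair; below the dimer-risk threshold (threshold 4).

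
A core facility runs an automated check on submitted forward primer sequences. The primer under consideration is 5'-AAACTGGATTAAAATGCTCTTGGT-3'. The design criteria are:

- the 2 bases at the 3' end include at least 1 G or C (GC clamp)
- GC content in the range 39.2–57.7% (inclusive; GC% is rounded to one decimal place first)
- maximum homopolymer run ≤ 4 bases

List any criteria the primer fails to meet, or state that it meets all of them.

Base counts: A=8, T=8, G=5, C=3 (length 24).
GC clamp: 3' end GT has 1 G/C ✓
GC content: GC 8/24 = 33.3%, outside 39.2–57.7% ✗
homopolymer run: longest run = 4 ✓

Fails: GC content.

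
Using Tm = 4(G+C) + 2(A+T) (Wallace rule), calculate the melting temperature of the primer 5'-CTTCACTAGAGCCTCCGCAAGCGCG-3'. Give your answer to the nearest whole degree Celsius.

82°C

Base counts: A=5, T=4, G=6, C=10 (length 25).
Tm = 2·(5+4) + 4·(6+10) = 2·9 + 4·16 = 18 + 64 = 82°C.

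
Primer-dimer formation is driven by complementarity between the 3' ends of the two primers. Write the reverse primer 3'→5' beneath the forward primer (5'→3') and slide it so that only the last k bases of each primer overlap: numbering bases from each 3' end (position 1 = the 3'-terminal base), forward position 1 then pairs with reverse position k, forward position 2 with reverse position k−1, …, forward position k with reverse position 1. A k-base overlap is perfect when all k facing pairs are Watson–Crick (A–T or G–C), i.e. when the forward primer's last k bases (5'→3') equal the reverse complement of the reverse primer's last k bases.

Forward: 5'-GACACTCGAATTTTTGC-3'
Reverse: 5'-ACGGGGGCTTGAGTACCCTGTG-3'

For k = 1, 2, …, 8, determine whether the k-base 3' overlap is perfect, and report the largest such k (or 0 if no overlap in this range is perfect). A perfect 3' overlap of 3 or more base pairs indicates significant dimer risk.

Last 8 bases (5'→3') — forward …ATTTTTGC, reverse …ACCCTGTG.
Reverse complement of the reverse primer's last 8 bases: CACAGGGT; its first k bases are the reverse complement of the reverse primer's last k bases, so a perfect k-base overlap needs the forward primer's last k bases to equal them.
Comparing (forward last k vs required): k=1: C vs C ✓; k=2: GC vs CA ✗; k=3: TGC vs CAC ✗; k=4: TTGC vs CACA ✗; k=5: TTTGC vs CACAG ✗; k=6: TTTTGC vs CACAGG ✗; k=7: TTTTTGC vs CACAGGG ✗; k=8: ATTTTTGC vs CACAGGGT ✗.
Only k = 1 is perfect, so the longest perfect 3' overlap is 1.

Longest perfect overlap: 1 complementary base pair; below the dimer-risk threshold (threshold 3).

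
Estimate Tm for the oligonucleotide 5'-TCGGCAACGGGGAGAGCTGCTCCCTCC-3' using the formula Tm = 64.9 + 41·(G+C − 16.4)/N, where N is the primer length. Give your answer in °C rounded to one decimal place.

68.8°C

Base counts: A=4, T=4, G=9, C=10; G+C = 19, N = 27.
Tm = 64.9 + 41·(19 − 16.4)/27 = 64.9 + 106.60/27 = 68.8°C.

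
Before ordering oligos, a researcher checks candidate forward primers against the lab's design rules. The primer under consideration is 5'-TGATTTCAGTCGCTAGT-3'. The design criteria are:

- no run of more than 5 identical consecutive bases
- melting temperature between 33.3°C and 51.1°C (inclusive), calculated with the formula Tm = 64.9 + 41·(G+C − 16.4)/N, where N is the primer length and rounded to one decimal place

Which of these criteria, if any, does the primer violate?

Base counts: A=3, T=7, G=4, C=3 (length 17).
homopolymer run: longest run = 3 ✓
Tm: Tm = 64.9 + 41·(7 − 16.4)/17 = 42.2°C ✓

Meets all criteria.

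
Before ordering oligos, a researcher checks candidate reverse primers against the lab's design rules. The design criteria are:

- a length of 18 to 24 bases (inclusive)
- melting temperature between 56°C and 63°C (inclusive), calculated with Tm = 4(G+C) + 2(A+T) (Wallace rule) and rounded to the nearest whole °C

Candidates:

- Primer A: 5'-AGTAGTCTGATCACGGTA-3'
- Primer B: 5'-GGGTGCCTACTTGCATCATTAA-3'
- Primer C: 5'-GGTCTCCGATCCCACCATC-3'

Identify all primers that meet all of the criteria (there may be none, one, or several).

Primer A (18 nt, A=5 T=5 G=5 C=3): length 18 ✓; Tm = 2·10 + 4·8 = 52°C, outside 56–63°C ✗ — fails.
Primer B (22 nt, A=5 T=7 G=5 C=5): length 22 ✓; Tm = 2·12 + 4·10 = 64°C, outside 56–63°C ✗ — fails.
Primer C (19 nt, A=3 T=4 G=3 C=9): length 19 ✓; Tm = 2·7 + 4·12 = 62°C ✓ — passes.

Primer C only.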